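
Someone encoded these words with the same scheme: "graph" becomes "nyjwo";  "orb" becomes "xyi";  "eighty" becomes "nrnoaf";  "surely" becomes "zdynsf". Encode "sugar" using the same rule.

zdnjy

The shift depends on letter class: consonant g→n is +7, but vowel a→j is +9. Two shifts are in play — +9 for a/e/i/o/u, +7 for every other letter.
On sugar: s(cons)+7=z, u(vowel)+9=d, g(cons)+7=n, a(vowel)+9=j, r(cons)+7=y.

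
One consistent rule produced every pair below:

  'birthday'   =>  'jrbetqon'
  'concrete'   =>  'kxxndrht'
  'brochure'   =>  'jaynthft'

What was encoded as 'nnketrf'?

feather

In birthday: b→j is +8, i→r is +9, r→b is +10, t→e is +11 — the shift increases by 1 each position. The shift increases by 1 at each position, starting from +8: 8, 9, 10, ….
Undoing it on nnketrf: n−8=f, n−9=e, k−10=a, e−11=t, t−12=h, r−13=e, f−14=r.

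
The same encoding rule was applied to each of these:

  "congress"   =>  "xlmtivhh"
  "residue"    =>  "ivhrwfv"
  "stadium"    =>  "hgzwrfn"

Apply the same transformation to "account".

Each pair mirrors across the alphabet (c↔x, o↔l, n↔m): positions sum to 25. Each letter is replaced by its mirror in the alphabet: a↔z, b↔y, c↔x, and so on (the Atbash cipher).
Applying it to account: a↔z, c↔x, c↔x, o↔l, u↔f, n↔m, t↔g.

zxxlfmg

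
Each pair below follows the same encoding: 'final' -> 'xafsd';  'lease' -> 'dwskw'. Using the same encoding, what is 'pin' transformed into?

Compare letters: f→x is +18, i→a is +18, n→f is +18 — a constant shift. Every letter moves 18 places later in the alphabet, wrapping around z→a.
Applying it to pin: p+18=h, i+18=a, n+18=f.

haf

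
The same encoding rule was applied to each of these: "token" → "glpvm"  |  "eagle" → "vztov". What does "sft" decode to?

hug

Each pair mirrors across the alphabet (t↔g, o↔l, k↔p): positions sum to 25. Each letter is replaced by its mirror in the alphabet: a↔z, b↔y, c↔x, and so on (the Atbash cipher).
Reversing it on sft: s↔h, f↔u, t↔g.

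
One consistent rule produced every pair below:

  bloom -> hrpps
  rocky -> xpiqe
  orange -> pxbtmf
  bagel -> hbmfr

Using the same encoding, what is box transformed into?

hpd

The rule splits by letter class: vowels +1, consonants +6.
Applying it to box: b(cons)+6=h, o(vowel)+1=p, x(cons)+6=d.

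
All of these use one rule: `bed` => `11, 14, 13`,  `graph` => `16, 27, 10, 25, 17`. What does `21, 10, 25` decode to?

lap

Each letter is replaced by its alphabet position (a=1..z=26) + 9.
Undoing it on 21, 10, 25: 21→(21−9)÷1=12=l, 10→(10−9)÷1=1=a, 25→(25−9)÷1=16=p.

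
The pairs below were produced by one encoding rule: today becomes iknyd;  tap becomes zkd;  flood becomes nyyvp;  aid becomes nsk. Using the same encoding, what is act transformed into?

dmk

The output letters match the input read backwards, each shifted +10: today reversed is yadot. The word is reversed, then every letter is shifted forward by 10.
For act: reverse → tca; then shift: t+10=d, c+10=m, a+10=k.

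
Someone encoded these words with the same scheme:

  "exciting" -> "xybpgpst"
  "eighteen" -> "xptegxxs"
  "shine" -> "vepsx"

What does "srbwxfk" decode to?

nuclear

e(4)→x(23) and x(23)→y(24) fit y≡11x+5 (mod 26); the inverse of 11 mod 26 is 19. This is an affine cipher: with a=0,…,z=25, each position x becomes (11x+5) mod 26.
Reversing it on srbwxfk: s(18)→19·(18−5)≡13=n; r(17)→19·(17−5)≡20=u; b(1)→19·(1−5)≡2=c; w(22)→19·(22−5)≡11=l; x(23)→19·(23−5)≡4=e; f(5)→19·(5−5)≡0=a; k(10)→19·(10−5)≡17=r (all mod 26).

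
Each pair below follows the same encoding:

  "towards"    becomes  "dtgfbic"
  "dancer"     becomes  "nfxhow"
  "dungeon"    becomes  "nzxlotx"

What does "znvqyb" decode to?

Shifts by position in towards: pos 0: t→d (+10), pos 1: o→t (+5), pos 2: w→g (+10), pos 3: a→f (+5) — repeating every 2. A repeating key of period 2 is used — shifts +10, +5 over and over.
Undoing it on znvqyb: z−10=p, n−5=i, v−10=l, q−5=l, y−10=o, b−5=w.

pillow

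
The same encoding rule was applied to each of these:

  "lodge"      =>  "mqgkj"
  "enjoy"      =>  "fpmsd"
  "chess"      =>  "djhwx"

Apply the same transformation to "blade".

cndhj

In lodge: l→m is +1, o→q is +2, d→g is +3, g→k is +4 — the shift increases by 1 each position. Each letter shifts forward by (position + 1), i.e. 1, 2, 3, … — the shift grows by one for each successive letter.
Applying it to blade: b+1=c, l+2=n, a+3=d, d+4=h, e+5=j.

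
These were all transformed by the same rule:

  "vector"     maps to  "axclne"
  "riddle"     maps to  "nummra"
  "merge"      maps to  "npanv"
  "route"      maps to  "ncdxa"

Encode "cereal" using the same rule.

The output letters match the input read backwards, each shifted +9: vector reversed is rotcev. Two steps: reverse the string, then apply a Caesar shift of +9.
For cereal: reverse → laerec; then shift: l+9=u, a+9=j, e+9=n, r+9=a, e+9=n, c+9=l.

ujnanl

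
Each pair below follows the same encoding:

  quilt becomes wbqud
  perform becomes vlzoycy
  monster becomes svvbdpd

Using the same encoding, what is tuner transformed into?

In quilt: q→w is +6, u→b is +7, i→q is +8, l→u is +9 — the shift increases by 1 each position. Each letter shifts forward by (position + 6), i.e. 6, 7, 8, … — the shift grows by one for each successive letter.
For tuner: t+6=z, u+7=b, n+8=v, e+9=n, r+10=b.

zbvnb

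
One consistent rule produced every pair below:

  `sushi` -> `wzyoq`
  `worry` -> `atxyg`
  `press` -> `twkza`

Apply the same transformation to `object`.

sgplkc

In sushi: s→w is +4, u→z is +5, s→y is +6, h→o is +7 — the shift increases by 1 each position. Letter i (0-indexed) is shifted by i+4, so successive shifts are 4, 5, 6, ….
On object: o+4=s, b+5=g, j+6=p, e+7=l, c+8=k, t+9=c.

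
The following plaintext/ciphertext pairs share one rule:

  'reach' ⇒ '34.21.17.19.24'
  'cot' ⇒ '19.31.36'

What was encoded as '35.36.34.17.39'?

Each letter is replaced by its alphabet position (a=1..z=26) + 16.
Decoding 35.36.34.17.39: 35→(35−16)÷1=19=s, 36→(36−16)÷1=20=t, 34→(34−16)÷1=18=r, 17→(17−16)÷1=1=a, 39→(39−16)÷1=23=w.

straw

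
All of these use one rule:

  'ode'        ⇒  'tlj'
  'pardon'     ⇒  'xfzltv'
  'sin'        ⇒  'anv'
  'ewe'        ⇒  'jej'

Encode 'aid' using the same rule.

fnl

The shift depends on letter class: consonant d→l is +8, but vowel o→t is +5. Two shifts are in play — +5 for a/e/i/o/u, +8 for every other letter.
Applying it to aid: a(vowel)+5=f, i(vowel)+5=n, d(cons)+8=l.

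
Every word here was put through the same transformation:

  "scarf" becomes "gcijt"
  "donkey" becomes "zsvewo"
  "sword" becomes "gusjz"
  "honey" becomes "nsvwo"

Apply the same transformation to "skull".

Treating letters as 0–25, the rule is x ↦ 23x + 8 (mod 26).
Applying it to skull: s(18)→23·18+8≡6=g; k(10)→23·10+8≡4=e; u(20)→23·20+8≡0=a; l(11)→23·11+8≡1=b; l(11)→23·11+8≡1=b (all mod 26).

geabb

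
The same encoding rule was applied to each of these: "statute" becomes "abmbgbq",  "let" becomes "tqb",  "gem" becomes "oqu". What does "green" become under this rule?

The shift depends on letter class: consonant s→a is +8, but vowel a→m is +12. Two shifts are in play — +12 for a/e/i/o/u, +8 for every other letter.
For green: g(cons)+8=o, r(cons)+8=z, e(vowel)+12=q, e(vowel)+12=q, n(cons)+8=v.

ozqqv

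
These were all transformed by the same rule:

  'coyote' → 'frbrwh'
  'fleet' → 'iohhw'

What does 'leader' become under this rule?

ohdghu

Compare letters: c→f is +3, o→r is +3, y→b is +3 — a constant shift. This is a Caesar cipher with shift 3.
Applying it to leader: l+3=o, e+3=h, a+3=d, d+3=g, e+3=h, r+3=u.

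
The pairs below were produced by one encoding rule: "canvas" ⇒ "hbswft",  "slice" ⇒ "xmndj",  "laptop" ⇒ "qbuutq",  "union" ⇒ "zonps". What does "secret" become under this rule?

A repeating key of period 2 is used — shifts +5, +1 over and over.
Applying it to secret: s+5=x, e+1=f, c+5=h, r+1=s, e+5=j, t+1=u.

xfhsju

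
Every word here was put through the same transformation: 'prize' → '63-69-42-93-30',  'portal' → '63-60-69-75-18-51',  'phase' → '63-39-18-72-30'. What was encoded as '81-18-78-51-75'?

p(#16)→63 and r(#18)→69: differences scale by 3, so n = 3·pos + 15. With a=1..z=26, the number is 3·pos + 15.
Undoing it on 81-18-78-51-75: 81→(81−15)÷3=22=v, 18→(18−15)÷3=1=a, 78→(78−15)÷3=21=u, 51→(51−15)÷3=12=l, 75→(75−15)÷3=20=t.

vault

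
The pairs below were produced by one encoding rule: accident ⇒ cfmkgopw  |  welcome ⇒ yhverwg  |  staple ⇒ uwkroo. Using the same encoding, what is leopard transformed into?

Shifts by position in accident: pos 0: a→c (+2), pos 1: c→f (+3), pos 2: c→m (+10), pos 3: i→k (+2), pos 4: d→g (+3), pos 5: e→o (+10) — repeating every 3. A repeating key of period 3 is used — shifts +2, +3, +10 over and over.
For leopard: l+2=n, e+3=h, o+10=y, p+2=r, a+3=d, r+10=b, d+2=f.

nhyrdbf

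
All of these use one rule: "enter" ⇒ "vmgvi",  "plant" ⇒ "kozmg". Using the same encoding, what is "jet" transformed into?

qvg

Each pair mirrors across the alphabet (e↔v, n↔m, t↔g): positions sum to 25. Letters are reflected about the middle of the alphabet (position → 25−position): Atbash.
Applying it to jet: j↔q, e↔v, t↔g.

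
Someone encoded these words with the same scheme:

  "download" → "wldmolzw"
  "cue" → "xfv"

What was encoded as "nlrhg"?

moist

Each pair mirrors across the alphabet (d↔w, o↔l, w↔d): positions sum to 25. Letters are reflected about the middle of the alphabet (position → 25−position): Atbash.
Undoing it on nlrhg: n↔m, l↔o, r↔i, h↔s, g↔t.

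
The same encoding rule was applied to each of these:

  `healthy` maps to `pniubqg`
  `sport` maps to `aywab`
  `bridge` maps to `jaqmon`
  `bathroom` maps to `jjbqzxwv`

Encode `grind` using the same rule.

oaqwl

Shifts by position in healthy: pos 0: h→p (+8), pos 1: e→n (+9), pos 2: a→i (+8), pos 3: l→u (+9) — repeating every 2. A repeating key of period 2 is used — shifts +8, +9 over and over.
For grind: g+8=o, r+9=a, i+8=q, n+9=w, d+8=l.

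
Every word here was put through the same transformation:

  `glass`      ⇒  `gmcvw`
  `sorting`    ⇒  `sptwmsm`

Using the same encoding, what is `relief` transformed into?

rfnlik

In glass: g→g is +0, l→m is +1, a→c is +2, s→v is +3 — the shift increases by 1 each position. Letter i (0-indexed) is shifted by i+0, so successive shifts are 0, 1, 2, ….
On relief: r+0=r, e+1=f, l+2=n, i+3=l, e+4=i, f+5=k.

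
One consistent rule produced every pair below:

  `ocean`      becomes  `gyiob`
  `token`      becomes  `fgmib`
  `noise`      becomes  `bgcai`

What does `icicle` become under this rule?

o(14)→g(6) and c(2)→y(24) fit y≡5x+14 (mod 26); the inverse of 5 mod 26 is 21. Each letter's alphabet position (a=0..z=25) is mapped through 5·x+14 mod 26 — an affine cipher.
Applying it to icicle: i(8)→5·8+14≡2=c; c(2)→5·2+14≡24=y; i(8)→5·8+14≡2=c; c(2)→5·2+14≡24=y; l(11)→5·11+14≡17=r; e(4)→5·4+14≡8=i (all mod 26).

cycyri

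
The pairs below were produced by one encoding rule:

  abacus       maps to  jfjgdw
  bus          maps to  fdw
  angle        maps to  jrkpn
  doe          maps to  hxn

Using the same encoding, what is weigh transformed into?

anrkl

The shift depends on letter class: consonant b→f is +4, but vowel a→j is +9. Two shifts are in play — +9 for a/e/i/o/u, +4 for every other letter.
On weigh: w(cons)+4=a, e(vowel)+9=n, i(vowel)+9=r, g(cons)+4=k, h(cons)+4=l.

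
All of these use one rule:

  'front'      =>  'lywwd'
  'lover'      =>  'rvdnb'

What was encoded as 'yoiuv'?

Letter i (0-indexed) is shifted by i+6, so successive shifts are 6, 7, 8, ….
Reversing it on yoiuv: y−6=s, o−7=h, i−8=a, u−9=l, v−10=l.

shall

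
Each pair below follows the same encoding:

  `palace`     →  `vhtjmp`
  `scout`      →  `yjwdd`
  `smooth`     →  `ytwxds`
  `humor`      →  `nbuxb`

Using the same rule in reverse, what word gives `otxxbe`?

import

In palace: p→v is +6, a→h is +7, l→t is +8, a→j is +9 — the shift increases by 1 each position. Each letter shifts forward by (position + 6), i.e. 6, 7, 8, … — the shift grows by one for each successive letter.
Reversing it on otxxbe: o−6=i, t−7=m, x−8=p, x−9=o, b−10=r, e−11=t.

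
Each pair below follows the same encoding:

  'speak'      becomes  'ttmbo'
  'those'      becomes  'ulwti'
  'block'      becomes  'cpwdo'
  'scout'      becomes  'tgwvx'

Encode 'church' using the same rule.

Shifts by position in speak: pos 0: s→t (+1), pos 1: p→t (+4), pos 2: e→m (+8), pos 3: a→b (+1), pos 4: k→o (+4) — repeating every 3. A repeating key of period 3 is used — shifts +1, +4, +8 over and over.
For church: c+1=d, h+4=l, u+8=c, r+1=s, c+4=g, h+8=p.

dlcsgp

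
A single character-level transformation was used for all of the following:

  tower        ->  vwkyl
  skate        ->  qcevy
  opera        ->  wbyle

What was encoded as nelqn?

t(19)→v(21) and o(14)→w(22) fit y≡5x+4 (mod 26); the inverse of 5 mod 26 is 21. Treating letters as 0–25, the rule is x ↦ 5x + 4 (mod 26).
Decoding nelqn: n(13)→21·(13−4)≡7=h; e(4)→21·(4−4)≡0=a; l(11)→21·(11−4)≡17=r; q(16)→21·(16−4)≡18=s; n(13)→21·(13−4)≡7=h (all mod 26).

harsh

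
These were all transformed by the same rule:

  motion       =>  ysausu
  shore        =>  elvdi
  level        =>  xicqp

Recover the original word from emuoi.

A repeating key of period 3 is used — shifts +12, +4, +7 over and over.
Undoing it on emuoi: e−12=s, m−4=i, u−7=n, o−12=c, i−4=e.

since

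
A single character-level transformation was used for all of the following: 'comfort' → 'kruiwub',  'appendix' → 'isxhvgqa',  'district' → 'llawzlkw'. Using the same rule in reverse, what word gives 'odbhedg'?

gateway

Shifts by position in comfort: pos 0: c→k (+8), pos 1: o→r (+3), pos 2: m→u (+8), pos 3: f→i (+3) — repeating every 2. The shifts repeat in a cycle of length 2: positions 0,1,… shift by +8, +3, then the pattern repeats.
Reversing it on odbhedg: o−8=g, d−3=a, b−8=t, h−3=e, e−8=w, d−3=a, g−8=y.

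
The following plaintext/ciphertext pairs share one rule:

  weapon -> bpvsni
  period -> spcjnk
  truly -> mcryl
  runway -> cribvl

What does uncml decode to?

This is an affine cipher: with a=0,…,z=25, each position x becomes (5x+21) mod 26.
Decoding uncml: u(20)→21·(20−21)≡5=f; n(13)→21·(13−21)≡14=o; c(2)→21·(2−21)≡17=r; m(12)→21·(12−21)≡19=t; l(11)→21·(11−21)≡24=y (all mod 26).

forty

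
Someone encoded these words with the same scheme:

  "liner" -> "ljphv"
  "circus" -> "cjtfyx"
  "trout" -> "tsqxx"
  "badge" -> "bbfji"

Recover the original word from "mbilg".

In liner: l→l is +0, i→j is +1, n→p is +2, e→h is +3 — the shift increases by 1 each position. The shift increases by 1 at each position, starting from +0: 0, 1, 2, ….
Reversing it on mbilg: m−0=m, b−1=a, i−2=g, l−3=i, g−4=c.

magic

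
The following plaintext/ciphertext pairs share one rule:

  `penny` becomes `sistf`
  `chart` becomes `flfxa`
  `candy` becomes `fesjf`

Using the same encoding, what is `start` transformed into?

vxfxa

In penny: p→s is +3, e→i is +4, n→s is +5, n→t is +6 — the shift increases by 1 each position. The shift increases by 1 at each position, starting from +3: 3, 4, 5, ….
On start: s+3=v, t+4=x, a+5=f, r+6=x, t+7=a.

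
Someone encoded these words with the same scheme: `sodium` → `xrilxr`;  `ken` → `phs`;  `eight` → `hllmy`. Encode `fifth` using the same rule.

klkym

Vowels shift forward by 3 and consonants shift forward by 5.
Applying it to fifth: f(cons)+5=k, i(vowel)+3=l, f(cons)+5=k, t(cons)+5=y, h(cons)+5=m.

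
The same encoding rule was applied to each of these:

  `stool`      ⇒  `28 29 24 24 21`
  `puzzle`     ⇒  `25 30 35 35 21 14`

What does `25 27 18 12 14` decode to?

price

s is letter #19 and maps to 28: an offset of 9. Letters become their 1-based position plus 9 (so a→10, b→11, …).
Decoding 25 27 18 12 14: 25→(25−9)÷1=16=p, 27→(27−9)÷1=18=r, 18→(18−9)÷1=9=i, 12→(12−9)÷1=3=c, 14→(14−9)÷1=5=e.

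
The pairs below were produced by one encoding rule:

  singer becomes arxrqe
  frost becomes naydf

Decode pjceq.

In singer: s→a is +8, i→r is +9, n→x is +10, g→r is +11 — the shift increases by 1 each position. Each letter shifts forward by (position + 8), i.e. 8, 9, 10, … — the shift grows by one for each successive letter.
Reversing it on pjceq: p−8=h, j−9=a, c−10=s, e−11=t, q−12=e.

haste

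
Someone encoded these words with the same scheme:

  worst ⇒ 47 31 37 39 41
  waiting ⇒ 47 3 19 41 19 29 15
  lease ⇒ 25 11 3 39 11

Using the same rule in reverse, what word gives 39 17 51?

shy

w(#23)→47 and o(#15)→31: differences scale by 2, so n = 2·pos + 1. With a=1..z=26, the number is 2·pos + 1.
Decoding 39 17 51: 39→(39−1)÷2=19=s, 17→(17−1)÷2=8=h, 51→(51−1)÷2=25=y.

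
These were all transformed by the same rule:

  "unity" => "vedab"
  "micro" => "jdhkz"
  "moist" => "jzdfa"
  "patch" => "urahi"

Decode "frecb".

sandy

u(20)→v(21) and n(13)→e(4) fit y≡21x+17 (mod 26); the inverse of 21 mod 26 is 5. This is an affine cipher: with a=0,…,z=25, each position x becomes (21x+17) mod 26.
Undoing it on frecb: f(5)→5·(5−17)≡18=s; r(17)→5·(17−17)≡0=a; e(4)→5·(4−17)≡13=n; c(2)→5·(2−17)≡3=d; b(1)→5·(1−17)≡24=y (all mod 26).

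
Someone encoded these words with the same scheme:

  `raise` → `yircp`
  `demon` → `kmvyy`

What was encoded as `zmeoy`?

seven

In raise: r→y is +7, a→i is +8, i→r is +9, s→c is +10 — the shift increases by 1 each position. Letter i (0-indexed) is shifted by i+7, so successive shifts are 7, 8, 9, ….
Undoing it on zmeoy: z−7=s, m−8=e, e−9=v, o−10=e, y−11=n.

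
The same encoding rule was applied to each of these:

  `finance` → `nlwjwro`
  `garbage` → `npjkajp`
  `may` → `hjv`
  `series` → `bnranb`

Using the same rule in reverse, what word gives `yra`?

The output letters match the input read backwards, each shifted +9: finance reversed is ecnanif. Read the word backwards and shift each letter +9.
Undoing it on yra: shift back: y−9=p, r−9=i, a−9=r → pir; then reverse → rip.

rip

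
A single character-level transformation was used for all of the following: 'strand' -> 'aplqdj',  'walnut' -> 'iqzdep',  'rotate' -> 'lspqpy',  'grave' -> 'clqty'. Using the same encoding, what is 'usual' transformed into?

s(18)→a(0) and t(19)→p(15) fit y≡15x+16 (mod 26); the inverse of 15 mod 26 is 7. Each letter's alphabet position (a=0..z=25) is mapped through 15·x+16 mod 26 — an affine cipher.
On usual: u(20)→15·20+16≡4=e; s(18)→15·18+16≡0=a; u(20)→15·20+16≡4=e; a(0)→15·0+16≡16=q; l(11)→15·11+16≡25=z (all mod 26).

eaeqz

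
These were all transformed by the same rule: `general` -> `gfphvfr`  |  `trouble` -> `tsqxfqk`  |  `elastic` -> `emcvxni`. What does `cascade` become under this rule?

In general: g→g is +0, e→f is +1, n→p is +2, e→h is +3 — the shift increases by 1 each position. Each letter shifts forward by its position index (0, 1, 2, …) — the shift grows by one for each successive letter.
Applying it to cascade: c+0=c, a+1=b, s+2=u, c+3=f, a+4=e, d+5=i, e+6=k.

cbufeik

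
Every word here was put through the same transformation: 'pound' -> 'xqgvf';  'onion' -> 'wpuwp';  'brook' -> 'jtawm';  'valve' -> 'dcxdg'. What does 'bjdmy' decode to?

threw

Shifts by position in pound: pos 0: p→x (+8), pos 1: o→q (+2), pos 2: u→g (+12), pos 3: n→v (+8), pos 4: d→f (+2) — repeating every 3. A repeating key of period 3 is used — shifts +8, +2, +12 over and over.
Decoding bjdmy: b−8=t, j−2=h, d−12=r, m−8=e, y−2=w.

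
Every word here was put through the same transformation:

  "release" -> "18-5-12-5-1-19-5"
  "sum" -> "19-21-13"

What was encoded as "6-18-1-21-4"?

r is letter #18 and maps to 18: an offset of 0. Each letter is replaced by its alphabet position (a=1, b=2, …, z=26).
Reversing it on 6-18-1-21-4: 6=f, 18=r, 1=a, 21=u, 4=d.

fraud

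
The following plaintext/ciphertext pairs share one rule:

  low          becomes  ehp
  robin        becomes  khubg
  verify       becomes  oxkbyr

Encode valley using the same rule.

oteexr

It's a constant shift of +19 (ROT19).
On valley: v+19=o, a+19=t, l+19=e, l+19=e, e+19=x, y+19=r.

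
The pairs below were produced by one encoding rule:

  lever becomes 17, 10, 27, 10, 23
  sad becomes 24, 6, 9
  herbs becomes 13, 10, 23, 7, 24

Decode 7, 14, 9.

bid

Each letter is replaced by its alphabet position (a=1..z=26) + 5.
Undoing it on 7, 14, 9: 7→(7−5)÷1=2=b, 14→(14−5)÷1=9=i, 9→(9−5)÷1=4=d.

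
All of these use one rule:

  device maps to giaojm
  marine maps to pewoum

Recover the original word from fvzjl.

crude

In device: d→g is +3, e→i is +4, v→a is +5, i→o is +6 — the shift increases by 1 each position. Each letter shifts forward by (position + 3), i.e. 3, 4, 5, … — the shift grows by one for each successive letter.
Reversing it on fvzjl: f−3=c, v−4=r, z−5=u, j−6=d, l−7=e.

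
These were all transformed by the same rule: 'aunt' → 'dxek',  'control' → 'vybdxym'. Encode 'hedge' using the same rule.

oqnor

The output letters match the input read backwards, each shifted +10: aunt reversed is tnua. Two steps: reverse the string, then apply a Caesar shift of +10.
On hedge: reverse → egdeh; then shift: e+10=o, g+10=q, d+10=n, e+10=o, h+10=r.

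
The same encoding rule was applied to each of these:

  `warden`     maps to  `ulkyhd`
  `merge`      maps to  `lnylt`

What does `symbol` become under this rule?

The output letters match the input read backwards, each shifted +7: warden reversed is nedraw. Read the word backwards and shift each letter +7.
On symbol: reverse → lobmys; then shift: l+7=s, o+7=v, b+7=i, m+7=t, y+7=f, s+7=z.

svitfz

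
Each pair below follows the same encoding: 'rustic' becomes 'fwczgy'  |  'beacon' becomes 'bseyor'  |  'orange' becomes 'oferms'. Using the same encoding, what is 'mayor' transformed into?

This is an affine cipher: with a=0,…,z=25, each position x becomes (23x+4) mod 26.
On mayor: m(12)→23·12+4≡20=u; a(0)→23·0+4≡4=e; y(24)→23·24+4≡10=k; o(14)→23·14+4≡14=o; r(17)→23·17+4≡5=f (all mod 26).

uekof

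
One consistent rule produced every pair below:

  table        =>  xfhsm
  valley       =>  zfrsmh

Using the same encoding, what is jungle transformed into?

nztntn

Each letter shifts forward by (position + 4), i.e. 4, 5, 6, … — the shift grows by one for each successive letter.
Applying it to jungle: j+4=n, u+5=z, n+6=t, g+7=n, l+8=t, e+9=n.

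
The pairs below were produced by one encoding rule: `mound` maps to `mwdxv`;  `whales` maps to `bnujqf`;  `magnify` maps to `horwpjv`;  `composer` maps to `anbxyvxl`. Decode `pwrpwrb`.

singing

The output letters match the input read backwards, each shifted +9: mound reversed is dnuom. Read the word backwards and shift each letter +9.
Decoding pwrpwrb: shift back: p−9=g, w−9=n, r−9=i, p−9=g, w−9=n, r−9=i, b−9=s → gnignis; then reverse → singing.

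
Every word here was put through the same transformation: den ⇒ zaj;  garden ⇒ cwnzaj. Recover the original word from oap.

set

Compare letters: d→z is +22, e→a is +22, n→j is +22 — a constant shift. This is a Caesar cipher with shift 22.
Decoding oap: o−22=s, a−22=e, p−22=t.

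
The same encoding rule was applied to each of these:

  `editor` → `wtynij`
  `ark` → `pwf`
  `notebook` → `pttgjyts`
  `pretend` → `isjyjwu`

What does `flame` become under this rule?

jrfqk

The output letters match the input read backwards, each shifted +5: editor reversed is rotide. Two steps: reverse the string, then apply a Caesar shift of +5.
For flame: reverse → emalf; then shift: e+5=j, m+5=r, a+5=f, l+5=q, f+5=k.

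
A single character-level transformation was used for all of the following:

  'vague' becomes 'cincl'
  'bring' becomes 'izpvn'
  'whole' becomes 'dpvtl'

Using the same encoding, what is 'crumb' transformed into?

Shifts by position in vague: pos 0: v→c (+7), pos 1: a→i (+8), pos 2: g→n (+7), pos 3: u→c (+8) — repeating every 2. A repeating key of period 2 is used — shifts +7, +8 over and over.
On crumb: c+7=j, r+8=z, u+7=b, m+8=u, b+7=i.

jzbui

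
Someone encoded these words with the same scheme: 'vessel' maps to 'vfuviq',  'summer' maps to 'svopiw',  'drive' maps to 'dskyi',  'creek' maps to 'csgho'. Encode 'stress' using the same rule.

In vessel: v→v is +0, e→f is +1, s→u is +2, s→v is +3 — the shift increases by 1 each position. The shift increases by 1 at each position, starting from +0: 0, 1, 2, ….
For stress: s+0=s, t+1=u, r+2=t, e+3=h, s+4=w, s+5=x.

suthwx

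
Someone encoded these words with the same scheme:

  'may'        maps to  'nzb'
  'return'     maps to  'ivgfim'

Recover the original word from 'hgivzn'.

stream

Each pair mirrors across the alphabet (m↔n, a↔z, y↔b): positions sum to 25. This is the alphabet-reversal cipher (Atbash): a becomes z, b becomes y, etc.
Decoding hgivzn: h↔s, g↔t, i↔r, v↔e, z↔a, n↔m.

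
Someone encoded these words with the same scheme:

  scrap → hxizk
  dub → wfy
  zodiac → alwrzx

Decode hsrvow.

shield

Each pair mirrors across the alphabet (s↔h, c↔x, r↔i): positions sum to 25. Letters are reflected about the middle of the alphabet (position → 25−position): Atbash.
Reversing it on hsrvow: h↔s, s↔h, r↔i, v↔e, o↔l, w↔d.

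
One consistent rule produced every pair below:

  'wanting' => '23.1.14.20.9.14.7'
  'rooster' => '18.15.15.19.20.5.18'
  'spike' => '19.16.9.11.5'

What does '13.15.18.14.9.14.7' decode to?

morning

Each letter is replaced by its alphabet position (a=1, b=2, …, z=26).
Reversing it on 13.15.18.14.9.14.7: 13=m, 15=o, 18=r, 14=n, 9=i, 14=n, 7=g.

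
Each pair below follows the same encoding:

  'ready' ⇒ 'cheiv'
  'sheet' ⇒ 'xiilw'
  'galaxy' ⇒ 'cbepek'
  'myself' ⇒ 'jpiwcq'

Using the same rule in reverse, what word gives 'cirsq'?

money

The output letters match the input read backwards, each shifted +4: ready reversed is ydaer. Two steps: reverse the string, then apply a Caesar shift of +4.
Reversing it on cirsq: shift back: c−4=y, i−4=e, r−4=n, s−4=o, q−4=m → yenom; then reverse → money.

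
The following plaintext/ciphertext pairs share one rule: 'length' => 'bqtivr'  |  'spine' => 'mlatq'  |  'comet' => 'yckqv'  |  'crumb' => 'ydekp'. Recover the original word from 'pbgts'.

This is an affine cipher: with a=0,…,z=25, each position x becomes (9x+6) mod 26.
Reversing it on pbgts: p(15)→3·(15−6)≡1=b; b(1)→3·(1−6)≡11=l; g(6)→3·(6−6)≡0=a; t(19)→3·(19−6)≡13=n; s(18)→3·(18−6)≡10=k (all mod 26).

blank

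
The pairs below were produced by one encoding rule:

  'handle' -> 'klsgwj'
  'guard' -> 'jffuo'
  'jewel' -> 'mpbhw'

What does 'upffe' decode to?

Shifts by position in handle: pos 0: h→k (+3), pos 1: a→l (+11), pos 2: n→s (+5), pos 3: d→g (+3), pos 4: l→w (+11), pos 5: e→j (+5) — repeating every 3. It's a Vigenère-style cipher with numeric key [3,11,5]: position i shifts by key[i mod 3].
Reversing it on upffe: u−3=r, p−11=e, f−5=a, f−3=c, e−11=t.

react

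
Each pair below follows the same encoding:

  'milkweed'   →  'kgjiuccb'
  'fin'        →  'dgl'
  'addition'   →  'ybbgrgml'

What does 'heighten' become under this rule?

fcgefrcl

Compare letters: m→k is +24, i→g is +24, l→j is +24 — a constant shift. Every letter moves 24 places later in the alphabet, wrapping around z→a.
On heighten: h+24=f, e+24=c, i+24=g, g+24=e, h+24=f, t+24=r, e+24=c, n+24=l.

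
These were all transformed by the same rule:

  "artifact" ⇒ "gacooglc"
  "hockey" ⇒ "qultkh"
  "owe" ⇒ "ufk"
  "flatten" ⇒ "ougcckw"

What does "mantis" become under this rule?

vgwcob

The shift depends on letter class: consonant r→a is +9, but vowel a→g is +6. Vowels shift forward by 6 and consonants shift forward by 9.
For mantis: m(cons)+9=v, a(vowel)+6=g, n(cons)+9=w, t(cons)+9=c, i(vowel)+6=o, s(cons)+9=b.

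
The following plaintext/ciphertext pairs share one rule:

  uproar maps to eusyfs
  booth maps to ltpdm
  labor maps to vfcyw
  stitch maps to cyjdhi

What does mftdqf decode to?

Shifts by position in uproar: pos 0: u→e (+10), pos 1: p→u (+5), pos 2: r→s (+1), pos 3: o→y (+10), pos 4: a→f (+5), pos 5: r→s (+1) — repeating every 3. It's a Vigenère-style cipher with numeric key [10,5,1]: position i shifts by key[i mod 3].
Reversing it on mftdqf: m−10=c, f−5=a, t−1=s, d−10=t, q−5=l, f−1=e.

castle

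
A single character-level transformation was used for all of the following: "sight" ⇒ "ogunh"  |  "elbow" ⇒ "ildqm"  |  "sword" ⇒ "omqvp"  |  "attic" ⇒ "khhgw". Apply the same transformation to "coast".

wqkoh

Treating letters as 0–25, the rule is x ↦ 19x + 10 (mod 26).
For coast: c(2)→19·2+10≡22=w; o(14)→19·14+10≡16=q; a(0)→19·0+10≡10=k; s(18)→19·18+10≡14=o; t(19)→19·19+10≡7=h (all mod 26).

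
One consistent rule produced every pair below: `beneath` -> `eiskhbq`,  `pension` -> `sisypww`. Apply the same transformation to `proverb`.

In beneath: b→e is +3, e→i is +4, n→s is +5, e→k is +6 — the shift increases by 1 each position. Each letter shifts forward by (position + 3), i.e. 3, 4, 5, … — the shift grows by one for each successive letter.
On proverb: p+3=s, r+4=v, o+5=t, v+6=b, e+7=l, r+8=z, b+9=k.

svtblzk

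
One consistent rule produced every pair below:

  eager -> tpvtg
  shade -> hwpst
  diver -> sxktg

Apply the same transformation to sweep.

Compare letters: e→t is +15, a→p is +15, g→v is +15 — a constant shift. Each letter is shifted forward by 15 in the alphabet (a Caesar shift of +15).
On sweep: s+15=h, w+15=l, e+15=t, e+15=t, p+15=e.

hltte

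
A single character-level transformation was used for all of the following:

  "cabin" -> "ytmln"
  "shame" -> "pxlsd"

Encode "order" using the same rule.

The output letters match the input read backwards, each shifted +11: cabin reversed is nibac. Read the word backwards and shift each letter +11.
Applying it to order: reverse → redro; then shift: r+11=c, e+11=p, d+11=o, r+11=c, o+11=z.

cpocz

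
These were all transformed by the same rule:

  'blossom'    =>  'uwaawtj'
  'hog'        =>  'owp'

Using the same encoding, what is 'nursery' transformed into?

gzmazcv

The output letters match the input read backwards, each shifted +8: blossom reversed is mossolb. Two steps: reverse the string, then apply a Caesar shift of +8.
On nursery: reverse → yresrun; then shift: y+8=g, r+8=z, e+8=m, s+8=a, r+8=z, u+8=c, n+8=v.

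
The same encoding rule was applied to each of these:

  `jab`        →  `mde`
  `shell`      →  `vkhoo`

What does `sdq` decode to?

pan

Compare letters: j→m is +3, a→d is +3, b→e is +3 — a constant shift. It's a constant shift of +3 (ROT3).
Reversing it on sdq: s−3=p, d−3=a, q−3=n.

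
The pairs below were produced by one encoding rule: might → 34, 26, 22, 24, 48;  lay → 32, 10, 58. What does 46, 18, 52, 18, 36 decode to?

Each letter becomes 2×(its alphabet position, a=1..z=26) + 8.
Reversing it on 46, 18, 52, 18, 36: 46→(46−8)÷2=19=s, 18→(18−8)÷2=5=e, 52→(52−8)÷2=22=v, 18→(18−8)÷2=5=e, 36→(36−8)÷2=14=n.

seven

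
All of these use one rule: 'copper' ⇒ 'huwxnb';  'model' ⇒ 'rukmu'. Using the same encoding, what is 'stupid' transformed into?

Letter i (0-indexed) is shifted by i+5, so successive shifts are 5, 6, 7, ….
Applying it to stupid: s+5=x, t+6=z, u+7=b, p+8=x, i+9=r, d+10=n.

xzbxrn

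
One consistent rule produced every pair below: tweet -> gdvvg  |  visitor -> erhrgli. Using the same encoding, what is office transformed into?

luurxv

Each pair mirrors across the alphabet (t↔g, w↔d, e↔v): positions sum to 25. Letters are reflected about the middle of the alphabet (position → 25−position): Atbash.
On office: o↔l, f↔u, f↔u, i↔r, c↔x, e↔v.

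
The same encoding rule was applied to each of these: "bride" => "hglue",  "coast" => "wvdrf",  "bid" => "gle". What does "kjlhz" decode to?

The word is reversed, then every letter is shifted forward by 3.
Decoding kjlhz: shift back: k−3=h, j−3=g, l−3=i, h−3=e, z−3=w → hgiew; then reverse → weigh.

weigh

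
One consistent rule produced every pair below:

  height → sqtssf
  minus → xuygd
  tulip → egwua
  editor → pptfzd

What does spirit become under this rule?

The shifts repeat in a cycle of length 2: positions 0,1,… shift by +11, +12, then the pattern repeats.
On spirit: s+11=d, p+12=b, i+11=t, r+12=d, i+11=t, t+12=f.

dbtdtf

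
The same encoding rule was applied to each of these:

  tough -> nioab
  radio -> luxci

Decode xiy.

Compare letters: t→n is +20, o→i is +20, u→o is +20 — a constant shift. Every letter moves 20 places later in the alphabet, wrapping around z→a.
Undoing it on xiy: x−20=d, i−20=o, y−20=e.

doe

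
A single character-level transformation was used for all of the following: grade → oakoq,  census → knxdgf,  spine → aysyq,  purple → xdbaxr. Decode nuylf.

In grade: g→o is +8, r→a is +9, a→k is +10, d→o is +11 — the shift increases by 1 each position. The shift increases by 1 at each position, starting from +8: 8, 9, 10, ….
Undoing it on nuylf: n−8=f, u−9=l, y−10=o, l−11=a, f−12=t.

float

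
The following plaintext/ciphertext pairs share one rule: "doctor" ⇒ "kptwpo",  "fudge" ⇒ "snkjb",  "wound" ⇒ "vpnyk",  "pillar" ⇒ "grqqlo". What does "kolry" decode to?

drain

d(3)→k(10) and o(14)→p(15) fit y≡17x+11 (mod 26); the inverse of 17 mod 26 is 23. This is an affine cipher: with a=0,…,z=25, each position x becomes (17x+11) mod 26.
Decoding kolry: k(10)→23·(10−11)≡3=d; o(14)→23·(14−11)≡17=r; l(11)→23·(11−11)≡0=a; r(17)→23·(17−11)≡8=i; y(24)→23·(24−11)≡13=n (all mod 26).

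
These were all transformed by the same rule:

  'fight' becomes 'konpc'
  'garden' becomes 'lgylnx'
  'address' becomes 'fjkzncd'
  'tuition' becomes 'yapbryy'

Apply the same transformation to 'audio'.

In fight: f→k is +5, i→o is +6, g→n is +7, h→p is +8 — the shift increases by 1 each position. Each letter shifts forward by (position + 5), i.e. 5, 6, 7, … — the shift grows by one for each successive letter.
Applying it to audio: a+5=f, u+6=a, d+7=k, i+8=q, o+9=x.

fakqx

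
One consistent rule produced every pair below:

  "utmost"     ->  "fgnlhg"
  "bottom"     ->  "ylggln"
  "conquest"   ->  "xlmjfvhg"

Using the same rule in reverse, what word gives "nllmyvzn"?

Each pair mirrors across the alphabet (u↔f, t↔g, m↔n): positions sum to 25. Letters are reflected about the middle of the alphabet (position → 25−position): Atbash.
Reversing it on nllmyvzn: n↔m, l↔o, l↔o, m↔n, y↔b, v↔e, z↔a, n↔m.

moonbeam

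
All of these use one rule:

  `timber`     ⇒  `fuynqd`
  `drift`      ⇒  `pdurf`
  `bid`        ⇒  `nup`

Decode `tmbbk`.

Compare letters: t→f is +12, i→u is +12, m→y is +12 — a constant shift. It's a constant shift of +12 (ROT12).
Undoing it on tmbbk: t−12=h, m−12=a, b−12=p, b−12=p, k−12=y.

happy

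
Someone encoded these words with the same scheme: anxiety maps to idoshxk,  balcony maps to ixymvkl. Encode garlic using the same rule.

Two steps: reverse the string, then apply a Caesar shift of +10.
On garlic: reverse → cilrag; then shift: c+10=m, i+10=s, l+10=v, r+10=b, a+10=k, g+10=q.

msvbkq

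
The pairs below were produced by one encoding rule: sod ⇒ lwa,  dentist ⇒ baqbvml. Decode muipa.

shame

The output letters match the input read backwards, each shifted +8: sod reversed is dos. Two steps: reverse the string, then apply a Caesar shift of +8.
Reversing it on muipa: shift back: m−8=e, u−8=m, i−8=a, p−8=h, a−8=s → emahs; then reverse → shame.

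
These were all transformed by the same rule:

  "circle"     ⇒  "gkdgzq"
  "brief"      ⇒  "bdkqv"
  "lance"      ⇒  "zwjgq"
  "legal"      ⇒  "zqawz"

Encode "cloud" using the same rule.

gzosl

c(2)→g(6) and i(8)→k(10) fit y≡5x+22 (mod 26); the inverse of 5 mod 26 is 21. This is an affine cipher: with a=0,…,z=25, each position x becomes (5x+22) mod 26.
For cloud: c(2)→5·2+22≡6=g; l(11)→5·11+22≡25=z; o(14)→5·14+22≡14=o; u(20)→5·20+22≡18=s; d(3)→5·3+22≡11=l (all mod 26).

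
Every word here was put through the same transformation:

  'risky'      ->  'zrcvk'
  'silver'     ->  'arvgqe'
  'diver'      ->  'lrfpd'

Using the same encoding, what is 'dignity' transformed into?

lrqyugm

In risky: r→z is +8, i→r is +9, s→c is +10, k→v is +11 — the shift increases by 1 each position. Letter i (0-indexed) is shifted by i+8, so successive shifts are 8, 9, 10, ….
On dignity: d+8=l, i+9=r, g+10=q, n+11=y, i+12=u, t+13=g, y+14=m.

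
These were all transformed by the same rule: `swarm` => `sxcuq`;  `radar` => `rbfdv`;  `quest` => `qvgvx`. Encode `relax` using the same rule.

In swarm: s→s is +0, w→x is +1, a→c is +2, r→u is +3 — the shift increases by 1 each position. The shift increases by 1 at each position, starting from +0: 0, 1, 2, ….
On relax: r+0=r, e+1=f, l+2=n, a+3=d, x+4=b.

rfndb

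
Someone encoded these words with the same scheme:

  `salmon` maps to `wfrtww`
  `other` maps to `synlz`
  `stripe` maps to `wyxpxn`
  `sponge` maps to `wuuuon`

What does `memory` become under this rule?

In salmon: s→w is +4, a→f is +5, l→r is +6, m→t is +7 — the shift increases by 1 each position. Each letter shifts forward by (position + 4), i.e. 4, 5, 6, … — the shift grows by one for each successive letter.
On memory: m+4=q, e+5=j, m+6=s, o+7=v, r+8=z, y+9=h.

qjsvzh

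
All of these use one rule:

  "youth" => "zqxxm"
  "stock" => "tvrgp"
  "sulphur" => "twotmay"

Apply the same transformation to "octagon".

In youth: y→z is +1, o→q is +2, u→x is +3, t→x is +4 — the shift increases by 1 each position. Letter i (0-indexed) is shifted by i+1, so successive shifts are 1, 2, 3, ….
For octagon: o+1=p, c+2=e, t+3=w, a+4=e, g+5=l, o+6=u, n+7=u.

peweluu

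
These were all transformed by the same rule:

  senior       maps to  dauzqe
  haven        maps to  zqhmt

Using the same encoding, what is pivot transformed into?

fahub

The output letters match the input read backwards, each shifted +12: senior reversed is roines. The word is reversed, then every letter is shifted forward by 12.
On pivot: reverse → tovip; then shift: t+12=f, o+12=a, v+12=h, i+12=u, p+12=b.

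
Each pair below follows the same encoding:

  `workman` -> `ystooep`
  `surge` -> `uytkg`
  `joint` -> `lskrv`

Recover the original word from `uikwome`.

The shifts repeat in a cycle of length 2: positions 0,1,… shift by +2, +4, then the pattern repeats.
Decoding uikwome: u−2=s, i−4=e, k−2=i, w−4=s, o−2=m, m−4=i, e−2=c.

seismic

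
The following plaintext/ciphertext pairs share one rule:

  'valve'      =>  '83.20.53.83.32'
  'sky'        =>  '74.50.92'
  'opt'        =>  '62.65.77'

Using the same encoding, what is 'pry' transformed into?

v(#22)→83 and a(#1)→20: differences scale by 3, so n = 3·pos + 17. Each letter becomes 3×(its alphabet position, a=1..z=26) + 17.
On pry: p=16→65, r=18→71, y=25→92.

65.71.92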